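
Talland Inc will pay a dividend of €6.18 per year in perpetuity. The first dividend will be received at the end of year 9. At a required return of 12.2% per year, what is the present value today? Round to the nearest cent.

Value at end of year 8: C / r = €6.18 / 0.122 = €50.6557
Discount to today: PV = €50.6557 / (1 + 0.122)^8 = €50.6557 / 2.511556 = €20.17

€20.17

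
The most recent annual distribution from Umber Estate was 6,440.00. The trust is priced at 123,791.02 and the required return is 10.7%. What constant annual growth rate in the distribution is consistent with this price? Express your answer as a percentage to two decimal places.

5.23%

P = D₀(1+g)/(r−g) ⇒ P(r−g) = D₀(1+g) ⇒ g(P+D₀) = P·r − D₀
g = (P·r − D₀)/(P + D₀) = (123,791.02×0.107 − 6,440.00) / (123,791.02 + 6,440.00) = 0.052258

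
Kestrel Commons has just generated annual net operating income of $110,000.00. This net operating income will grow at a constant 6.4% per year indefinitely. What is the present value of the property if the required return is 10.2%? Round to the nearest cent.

D₁ = D₀ × (1 + g) = $110,000.00 × 1.064 = $117,040.0000
Growing perpetuity: P = D₁ / (r − g) = $117,040.0000 / (0.102 − 0.064) = $3,080,000.00

$3080000.00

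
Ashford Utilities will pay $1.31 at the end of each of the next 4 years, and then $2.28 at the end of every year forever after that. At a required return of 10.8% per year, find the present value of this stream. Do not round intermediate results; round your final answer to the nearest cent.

PV of 4-year annuity: $1.31 × [1 − (1+0.108)^−4] / 0.108 = 4.08162
Perpetuity value at year 4: $2.28 / 0.108 = 21.11111
PV of perpetuity: 21.11111 / (1+0.108)^4 = 14.00722
Total PV = 4.08162 + 14.00722 = 18.08884

$18.09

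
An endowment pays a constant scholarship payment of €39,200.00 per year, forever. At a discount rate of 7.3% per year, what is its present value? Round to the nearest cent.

Level perpetuity: PV = C / r = €39,200.00 / 0.073 = €536,986.30

€536986.30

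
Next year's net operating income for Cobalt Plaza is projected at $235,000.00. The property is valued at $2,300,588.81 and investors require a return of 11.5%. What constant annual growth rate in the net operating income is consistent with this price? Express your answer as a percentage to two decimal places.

P = D₁/(r−g) ⇒ g = r − D₁/P = 0.115 − $235,000.00/$2,300,588.81 = 0.012852

1.29%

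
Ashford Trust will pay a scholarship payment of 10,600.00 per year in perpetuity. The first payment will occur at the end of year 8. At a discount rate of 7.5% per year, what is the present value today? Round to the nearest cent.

Value at end of year 7: C / r = 10,600.00 / 0.075 = 141,333.3333
Discount to today: PV = 141,333.3333 / (1 + 0.075)^7 = 141,333.3333 / 1.659049 = 85,189.36

85189.36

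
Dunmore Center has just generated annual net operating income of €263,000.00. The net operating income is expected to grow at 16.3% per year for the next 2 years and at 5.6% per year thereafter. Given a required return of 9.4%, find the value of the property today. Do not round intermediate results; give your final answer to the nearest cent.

D_1 = 305869.00000
D_2 = 355725.64700
Terminal value at year 2: TV = D_2×(1+g_2)/(r−g_2) = 375646.28323/0.038 = 9885428.50611
P_0 = D_1/(1+r)^1 + D_2/(1+r)^2 + TV/(1+r)^2
    = 279587.75137 + 297221.71375 + 8259634.99269 = 8836444.45781

€8836444.46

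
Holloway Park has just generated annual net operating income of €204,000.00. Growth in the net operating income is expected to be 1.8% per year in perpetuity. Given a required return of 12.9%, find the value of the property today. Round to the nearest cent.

D₁ = D₀ × (1 + g) = €204,000.00 × 1.018 = €207,672.0000
Growing perpetuity: P = D₁ / (r − g) = €207,672.0000 / (0.129 − 0.018) = €1,870,918.92

€1870918.92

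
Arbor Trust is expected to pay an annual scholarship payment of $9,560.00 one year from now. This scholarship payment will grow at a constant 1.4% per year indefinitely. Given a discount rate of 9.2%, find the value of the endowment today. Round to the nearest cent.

Growing perpetuity: P = D₁ / (r − g) = $9,560.0000 / (0.092 − 0.014) = $122,564.10

$122564.10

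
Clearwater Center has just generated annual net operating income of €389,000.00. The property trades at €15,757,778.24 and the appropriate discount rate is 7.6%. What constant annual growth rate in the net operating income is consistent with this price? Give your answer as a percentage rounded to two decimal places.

5.01%

P = D₀(1+g)/(r−g) ⇒ P(r−g) = D₀(1+g) ⇒ g(P+D₀) = P·r − D₀
g = (P·r − D₀)/(P + D₀) = (€15,757,778.24×0.076 − €389,000.00) / (€15,757,778.24 + €389,000.00) = 0.050078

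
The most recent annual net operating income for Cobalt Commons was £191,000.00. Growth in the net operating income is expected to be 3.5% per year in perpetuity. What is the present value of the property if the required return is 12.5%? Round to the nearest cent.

£2196500.00

D₁ = D₀ × (1 + g) = £191,000.00 × 1.035 = £197,685.0000
Growing perpetuity: P = D₁ / (r − g) = £197,685.0000 / (0.125 − 0.035) = £2,196,500.00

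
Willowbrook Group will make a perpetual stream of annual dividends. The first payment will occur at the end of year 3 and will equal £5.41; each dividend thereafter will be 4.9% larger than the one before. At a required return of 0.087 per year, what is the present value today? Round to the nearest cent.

£120.49

Value at end of year 2: C₁ / (r − g) = £5.41 / (0.087 − 0.049) = £142.3684
Discount to today: PV = £142.3684 / (1 + 0.087)^2 = £142.3684 / 1.181569 = £120.49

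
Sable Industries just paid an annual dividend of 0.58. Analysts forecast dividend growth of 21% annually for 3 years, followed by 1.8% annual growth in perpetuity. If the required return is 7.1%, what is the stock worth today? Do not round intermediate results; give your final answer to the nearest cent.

D_1 = 0.70180
D_2 = 0.84918
D_3 = 1.02751
Terminal value at year 3: TV = D_3×(1+g_2)/(r−g_2) = 1.04600/0.053 = 19.73586
P_0 = D_1/(1+r)^1 + D_2/(1+r)^2 + D_3/(1+r)^3 + TV/(1+r)^3
    = 0.65528 + 0.74032 + 0.83640 + 16.06525 = 18.29725

18.30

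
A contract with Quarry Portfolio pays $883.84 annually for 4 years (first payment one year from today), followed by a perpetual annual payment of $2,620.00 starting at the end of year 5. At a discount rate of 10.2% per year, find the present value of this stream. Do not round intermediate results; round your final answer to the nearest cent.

$20206.62

PV of 4-year annuity: $883.84 × [1 − (1+0.102)^−4] / 0.102 = 2789.56730
Perpetuity value at year 4: $2,620.00 / 0.102 = 25686.27451
PV of perpetuity: 25686.27451 / (1+0.102)^4 = 17417.05573
Total PV = 2789.56730 + 17417.05573 = 20206.62303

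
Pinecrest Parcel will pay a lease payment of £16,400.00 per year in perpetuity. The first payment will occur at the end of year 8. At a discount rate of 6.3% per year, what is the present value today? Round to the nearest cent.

£169734.63

Value at end of year 7: C / r = £16,400.00 / 0.063 = £260,317.4603
Discount to today: PV = £260,317.4603 / (1 + 0.063)^7 = £260,317.4603 / 1.533673 = £169,734.63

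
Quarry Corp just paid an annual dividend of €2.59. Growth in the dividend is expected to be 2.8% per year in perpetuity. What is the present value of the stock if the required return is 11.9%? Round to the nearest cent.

D₁ = D₀ × (1 + g) = €2.59 × 1.028 = €2.6625
Growing perpetuity: P = D₁ / (r − g) = €2.6625 / (0.119 − 0.028) = €29.26

€29.26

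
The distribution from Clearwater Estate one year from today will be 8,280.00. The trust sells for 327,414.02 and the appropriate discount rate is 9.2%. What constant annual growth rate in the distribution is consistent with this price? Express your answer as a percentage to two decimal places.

6.67%

P = D₁/(r−g) ⇒ g = r − D₁/P = 0.092 − 8,280.00/327,414.02 = 0.066711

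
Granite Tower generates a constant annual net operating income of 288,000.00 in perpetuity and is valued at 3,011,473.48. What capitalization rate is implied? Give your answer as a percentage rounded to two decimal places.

P = C/r ⇒ r = C/P = 288,000.00/3,011,473.48 = 0.095634

9.56%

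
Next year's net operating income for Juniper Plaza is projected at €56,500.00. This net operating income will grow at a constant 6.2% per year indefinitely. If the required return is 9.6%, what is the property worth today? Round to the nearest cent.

Growing perpetuity: P = D₁ / (r − g) = €56,500.0000 / (0.096 − 0.062) = €1,661,764.71

€1661764.71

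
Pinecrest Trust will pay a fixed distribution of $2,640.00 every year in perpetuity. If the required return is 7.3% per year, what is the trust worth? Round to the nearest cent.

$36164.38

Level perpetuity: PV = C / r = $2,640.00 / 0.073 = $36,164.38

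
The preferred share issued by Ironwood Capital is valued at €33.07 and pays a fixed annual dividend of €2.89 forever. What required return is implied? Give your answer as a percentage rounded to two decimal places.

P = C/r ⇒ r = C/P = €2.89/€33.07 = 0.087390

8.74%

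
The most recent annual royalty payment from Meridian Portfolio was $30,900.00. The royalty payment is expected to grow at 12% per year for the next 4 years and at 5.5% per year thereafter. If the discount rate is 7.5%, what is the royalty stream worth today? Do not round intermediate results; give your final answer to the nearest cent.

D_1 = 34608.00000
D_2 = 38760.96000
D_3 = 43412.27520
D_4 = 48621.74822
Terminal value at year 4: TV = D_4×(1+g_2)/(r−g_2) = 51295.94438/0.02 = 2564797.21882
P_0 = D_1/(1+r)^1 + D_2/(1+r)^2 + D_3/(1+r)^3 + D_4/(1+r)^4 + TV/(1+r)^4
    = 32193.48837 + 33541.12277 + 34945.16977 + 36407.99083 + 1920521.51622 = 2057609.28796

$2057609.29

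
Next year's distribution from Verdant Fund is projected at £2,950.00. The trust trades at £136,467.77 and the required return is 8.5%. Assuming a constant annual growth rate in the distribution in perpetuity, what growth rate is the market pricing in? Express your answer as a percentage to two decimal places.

P = D₁/(r−g) ⇒ g = r − D₁/P = 0.085 − £2,950.00/£136,467.77 = 0.063383

6.34%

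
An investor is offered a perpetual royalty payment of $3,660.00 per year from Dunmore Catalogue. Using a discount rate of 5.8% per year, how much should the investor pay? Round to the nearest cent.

$63103.45

Level perpetuity: PV = C / r = $3,660.00 / 0.058 = $63,103.45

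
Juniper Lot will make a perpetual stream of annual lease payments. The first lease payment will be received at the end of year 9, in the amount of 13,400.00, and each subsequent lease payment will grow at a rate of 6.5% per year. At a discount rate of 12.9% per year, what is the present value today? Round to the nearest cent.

79318.28

Value at end of year 8: C₁ / (r − g) = 13,400.00 / (0.129 − 0.065) = 209,375.0000
Discount to today: PV = 209,375.0000 / (1 + 0.129)^8 = 209,375.0000 / 2.639682 = 79,318.28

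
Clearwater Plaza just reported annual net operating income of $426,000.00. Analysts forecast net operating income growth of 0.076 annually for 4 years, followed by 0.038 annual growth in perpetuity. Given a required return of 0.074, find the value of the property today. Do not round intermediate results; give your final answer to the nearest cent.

$14086697.12

D_1 = 458376.00000
D_2 = 493212.57600
D_3 = 530696.73178
D_4 = 571029.68339
Terminal value at year 4: TV = D_4×(1+g_2)/(r−g_2) = 592728.81136/0.036 = 16464689.20444
P_0 = D_1/(1+r)^1 + D_2/(1+r)^2 + D_3/(1+r)^3 + D_4/(1+r)^4 + TV/(1+r)^4
    = 426793.29609 + 427588.06945 + 428384.32284 + 429182.05901 + 12374749.36812 = 14086697.11552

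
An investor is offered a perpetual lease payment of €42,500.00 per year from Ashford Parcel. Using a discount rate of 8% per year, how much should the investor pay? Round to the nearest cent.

€531250.00

Level perpetuity: PV = C / r = €42,500.00 / 0.08 = €531,250.00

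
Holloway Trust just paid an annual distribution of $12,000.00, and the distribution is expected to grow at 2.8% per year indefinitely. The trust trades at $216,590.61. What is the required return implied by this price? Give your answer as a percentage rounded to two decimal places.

D₁ = $12,000.00 × 1.028 = $12,336.0000
P = D₁/(r − g) ⇒ r = D₁/P + g = $12,336.0000/$216,590.61 + 0.028 = 0.056955 + 0.028 = 0.084955

8.50%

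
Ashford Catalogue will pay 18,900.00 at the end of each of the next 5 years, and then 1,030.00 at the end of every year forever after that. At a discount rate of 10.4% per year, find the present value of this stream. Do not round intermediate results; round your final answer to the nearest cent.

76958.62

PV of 5-year annuity: 18,900.00 × [1 − (1+0.104)^−5] / 0.104 = 70919.71213
Perpetuity value at year 5: 1,030.00 / 0.104 = 9903.84615
PV of perpetuity: 9903.84615 / (1+0.104)^5 = 6038.90946
Total PV = 70919.71213 + 6038.90946 = 76958.62159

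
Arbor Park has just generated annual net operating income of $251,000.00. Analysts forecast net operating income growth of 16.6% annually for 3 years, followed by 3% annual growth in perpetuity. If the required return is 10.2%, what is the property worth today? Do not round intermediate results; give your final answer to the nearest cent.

$5097230.63

D_1 = 292666.00000
D_2 = 341248.55600
D_3 = 397895.81630
Terminal value at year 3: TV = D_3×(1+g_2)/(r−g_2) = 409832.69078/0.072 = 5692120.70535
P_0 = D_1/(1+r)^1 + D_2/(1+r)^2 + D_3/(1+r)^3 + TV/(1+r)^3
    = 265577.13249 + 281000.84980 + 297320.31839 + 4253332.33253 = 5097230.63321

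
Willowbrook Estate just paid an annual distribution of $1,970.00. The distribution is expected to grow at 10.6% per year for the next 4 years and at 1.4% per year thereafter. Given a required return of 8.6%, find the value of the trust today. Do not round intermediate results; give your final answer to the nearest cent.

$38094.63

D_1 = 2178.82000
D_2 = 2409.77492
D_3 = 2665.21106
D_4 = 2947.72343
Terminal value at year 4: TV = D_4×(1+g_2)/(r−g_2) = 2988.99156/0.072 = 41513.77170
P_0 = D_1/(1+r)^1 + D_2/(1+r)^2 + D_3/(1+r)^3 + D_4/(1+r)^4 + TV/(1+r)^4
    = 2006.27993 + 2043.22799 + 2080.85650 + 2119.17798 + 29845.08991 = 38094.63231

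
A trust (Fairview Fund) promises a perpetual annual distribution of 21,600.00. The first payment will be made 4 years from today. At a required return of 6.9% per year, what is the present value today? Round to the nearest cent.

Value at end of year 3: C / r = 21,600.00 / 0.069 = 313,043.4783
Discount to today: PV = 313,043.4783 / (1 + 0.069)^3 = 313,043.4783 / 1.221612 = 256,254.53

256254.53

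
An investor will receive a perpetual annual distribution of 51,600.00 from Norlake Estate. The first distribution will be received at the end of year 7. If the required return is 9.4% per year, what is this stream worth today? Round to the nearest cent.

Value at end of year 6: C / r = 51,600.00 / 0.094 = 548,936.1702
Discount to today: PV = 548,936.1702 / (1 + 0.094)^6 = 548,936.1702 / 1.714368 = 320,197.48

320197.48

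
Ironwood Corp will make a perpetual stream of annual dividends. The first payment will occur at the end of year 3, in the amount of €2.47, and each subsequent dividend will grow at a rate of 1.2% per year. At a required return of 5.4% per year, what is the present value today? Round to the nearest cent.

€52.94

Value at end of year 2: C₁ / (r − g) = €2.47 / (0.054 − 0.012) = €58.8095
Discount to today: PV = €58.8095 / (1 + 0.054)^2 = €58.8095 / 1.110916 = €52.94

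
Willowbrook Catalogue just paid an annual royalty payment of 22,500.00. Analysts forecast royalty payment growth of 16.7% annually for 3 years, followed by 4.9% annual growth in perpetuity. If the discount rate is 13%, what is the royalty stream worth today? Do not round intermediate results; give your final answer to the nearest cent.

392977.13

D_1 = 26257.50000
D_2 = 30642.50250
D_3 = 35759.80042
Terminal value at year 3: TV = D_3×(1+g_2)/(r−g_2) = 37512.03064/0.081 = 463111.48936
P_0 = D_1/(1+r)^1 + D_2/(1+r)^2 + D_3/(1+r)^3 + TV/(1+r)^3
    = 23236.72566 + 23997.57420 + 24783.33548 + 320959.49285 = 392977.12820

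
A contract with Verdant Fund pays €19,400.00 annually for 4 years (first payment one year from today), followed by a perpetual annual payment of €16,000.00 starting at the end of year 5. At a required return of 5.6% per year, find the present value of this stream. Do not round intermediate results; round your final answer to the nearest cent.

€297604.36

PV of 4-year annuity: €19,400.00 × [1 − (1+0.056)^−4] / 0.056 = 67843.37811
Perpetuity value at year 4: €16,000.00 / 0.056 = 285714.28571
PV of perpetuity: 285714.28571 / (1+0.056)^4 = 229760.98418
Total PV = 67843.37811 + 229760.98418 = 297604.36229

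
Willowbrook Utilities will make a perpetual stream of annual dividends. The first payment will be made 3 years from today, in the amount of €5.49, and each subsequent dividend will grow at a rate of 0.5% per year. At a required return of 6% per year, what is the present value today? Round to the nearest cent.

Value at end of year 2: C₁ / (r − g) = €5.49 / (0.06 − 0.005) = €99.8182
Discount to today: PV = €99.8182 / (1 + 0.06)^2 = €99.8182 / 1.123600 = €88.84

€88.84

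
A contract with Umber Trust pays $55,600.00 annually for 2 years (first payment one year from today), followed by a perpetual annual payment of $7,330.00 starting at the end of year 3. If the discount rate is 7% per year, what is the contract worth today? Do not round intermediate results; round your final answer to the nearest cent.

PV of 2-year annuity: $55,600.00 × [1 − (1+0.07)^−2] / 0.07 = 100525.81011
Perpetuity value at year 2: $7,330.00 / 0.07 = 104714.28571
PV of perpetuity: 104714.28571 / (1+0.07)^2 = 91461.51255
Total PV = 100525.81011 + 91461.51255 = 191987.32266

$191987.32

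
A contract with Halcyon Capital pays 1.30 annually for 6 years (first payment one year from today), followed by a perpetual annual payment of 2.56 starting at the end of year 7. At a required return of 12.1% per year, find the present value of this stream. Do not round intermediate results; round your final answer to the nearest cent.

15.99

PV of 6-year annuity: 1.30 × [1 − (1+0.121)^−6] / 0.121 = 5.32973
Perpetuity value at year 6: 2.56 / 0.121 = 21.15702
PV of perpetuity: 21.15702 / (1+0.121)^6 = 10.66156
Total PV = 5.32973 + 10.66156 = 15.99129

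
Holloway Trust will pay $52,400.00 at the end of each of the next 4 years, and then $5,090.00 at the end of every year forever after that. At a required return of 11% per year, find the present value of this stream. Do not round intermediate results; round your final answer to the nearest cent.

$193049.43

PV of 4-year annuity: $52,400.00 × [1 − (1+0.11)^−4] / 0.11 = 162568.15413
Perpetuity value at year 4: $5,090.00 / 0.11 = 46272.72727
PV of perpetuity: 46272.72727 / (1+0.11)^4 = 30481.27871
Total PV = 162568.15413 + 30481.27871 = 193049.43285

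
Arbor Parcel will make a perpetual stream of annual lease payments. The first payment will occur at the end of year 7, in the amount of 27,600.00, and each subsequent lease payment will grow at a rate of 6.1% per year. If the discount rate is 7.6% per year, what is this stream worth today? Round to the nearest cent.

1185616.39

Value at end of year 6: C₁ / (r − g) = 27,600.00 / (0.076 − 0.061) = 1,840,000.0000
Discount to today: PV = 1,840,000.0000 / (1 + 0.076)^6 = 1,840,000.0000 / 1.551935 = 1,185,616.39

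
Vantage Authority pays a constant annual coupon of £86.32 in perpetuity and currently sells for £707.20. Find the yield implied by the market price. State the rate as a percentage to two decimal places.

P = C/r ⇒ r = C/P = £86.32/£707.20 = 0.122059

12.21%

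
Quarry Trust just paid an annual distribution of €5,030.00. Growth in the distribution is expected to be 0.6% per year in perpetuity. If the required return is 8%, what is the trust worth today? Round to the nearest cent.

D₁ = D₀ × (1 + g) = €5,030.00 × 1.006 = €5,060.1800
Growing perpetuity: P = D₁ / (r − g) = €5,060.1800 / (0.08 − 0.006) = €68,380.81

€68380.81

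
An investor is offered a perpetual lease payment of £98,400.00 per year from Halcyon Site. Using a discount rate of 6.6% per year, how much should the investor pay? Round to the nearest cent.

£1490909.09

Level perpetuity: PV = C / r = £98,400.00 / 0.066 = £1,490,909.09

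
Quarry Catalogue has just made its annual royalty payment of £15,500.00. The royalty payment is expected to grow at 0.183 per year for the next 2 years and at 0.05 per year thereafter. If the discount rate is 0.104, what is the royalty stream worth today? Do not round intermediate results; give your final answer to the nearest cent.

£380472.53

D_1 = 18336.50000
D_2 = 21692.07950
Terminal value at year 2: TV = D_2×(1+g_2)/(r−g_2) = 22776.68348/0.054 = 421790.43472
P_0 = D_1/(1+r)^1 + D_2/(1+r)^2 + TV/(1+r)^2
    = 16609.14855 + 17797.66552 + 346065.71847 = 380472.53254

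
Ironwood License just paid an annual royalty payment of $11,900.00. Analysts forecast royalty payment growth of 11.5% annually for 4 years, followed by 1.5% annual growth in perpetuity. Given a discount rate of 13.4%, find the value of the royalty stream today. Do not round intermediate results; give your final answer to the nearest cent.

$140505.89

D_1 = 13268.50000
D_2 = 14794.37750
D_3 = 16495.73091
D_4 = 18392.73997
Terminal value at year 4: TV = D_4×(1+g_2)/(r−g_2) = 18668.63107/0.119 = 156879.25266
P_0 = D_1/(1+r)^1 + D_2/(1+r)^2 + D_3/(1+r)^3 + D_4/(1+r)^4 + TV/(1+r)^4
    = 11700.61728 + 11504.57520 + 11311.81776 + 11122.28995 + 94866.59077 = 140505.89096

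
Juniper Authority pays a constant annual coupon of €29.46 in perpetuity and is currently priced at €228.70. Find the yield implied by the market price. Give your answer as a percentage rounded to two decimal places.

P = C/r ⇒ r = C/P = €29.46/€228.70 = 0.128815

12.88%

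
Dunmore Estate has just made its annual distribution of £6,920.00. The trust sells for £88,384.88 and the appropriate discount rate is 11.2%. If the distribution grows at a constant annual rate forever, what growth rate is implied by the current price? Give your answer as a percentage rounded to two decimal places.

P = D₀(1+g)/(r−g) ⇒ P(r−g) = D₀(1+g) ⇒ g(P+D₀) = P·r − D₀
g = (P·r − D₀)/(P + D₀) = (£88,384.88×0.112 − £6,920.00) / (£88,384.88 + £6,920.00) = 0.031259

3.13%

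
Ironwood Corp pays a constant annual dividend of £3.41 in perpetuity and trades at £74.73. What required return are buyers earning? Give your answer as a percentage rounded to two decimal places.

P = C/r ⇒ r = C/P = £3.41/£74.73 = 0.045631

4.56%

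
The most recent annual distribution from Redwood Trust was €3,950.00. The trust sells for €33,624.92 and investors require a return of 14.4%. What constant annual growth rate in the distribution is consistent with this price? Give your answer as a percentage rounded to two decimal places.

2.37%

P = D₀(1+g)/(r−g) ⇒ P(r−g) = D₀(1+g) ⇒ g(P+D₀) = P·r − D₀
g = (P·r − D₀)/(P + D₀) = (€33,624.92×0.144 − €3,950.00) / (€33,624.92 + €3,950.00) = 0.023739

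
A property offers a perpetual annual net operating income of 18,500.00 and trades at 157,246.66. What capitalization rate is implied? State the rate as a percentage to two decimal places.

11.76%

P = C/r ⇒ r = C/P = 18,500.00/157,246.66 = 0.117650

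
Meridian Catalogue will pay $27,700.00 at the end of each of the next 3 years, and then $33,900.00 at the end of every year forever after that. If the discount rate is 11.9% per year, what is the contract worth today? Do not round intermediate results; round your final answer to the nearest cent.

PV of 3-year annuity: $27,700.00 × [1 − (1+0.119)^−3] / 0.119 = 66645.21963
Perpetuity value at year 3: $33,900.00 / 0.119 = 284873.94958
PV of perpetuity: 284873.94958 / (1+0.119)^3 = 203311.74938
Total PV = 66645.21963 + 203311.74938 = 269956.96901

$269956.97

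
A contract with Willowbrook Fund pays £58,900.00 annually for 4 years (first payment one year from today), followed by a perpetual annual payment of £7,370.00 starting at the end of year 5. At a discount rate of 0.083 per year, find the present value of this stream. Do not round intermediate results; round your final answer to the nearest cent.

£258335.55

PV of 4-year annuity: £58,900.00 × [1 − (1+0.083)^−4] / 0.083 = 193788.62426
Perpetuity value at year 4: £7,370.00 / 0.083 = 88795.18072
PV of perpetuity: 88795.18072 / (1+0.083)^4 = 64546.92672
Total PV = 193788.62426 + 64546.92672 = 258335.55098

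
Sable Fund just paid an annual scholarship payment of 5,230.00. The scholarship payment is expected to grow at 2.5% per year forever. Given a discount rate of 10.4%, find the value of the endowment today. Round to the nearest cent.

67857.59

D₁ = D₀ × (1 + g) = 5,230.00 × 1.025 = 5,360.7500
Growing perpetuity: P = D₁ / (r − g) = 5,360.7500 / (0.104 − 0.025) = 67,857.59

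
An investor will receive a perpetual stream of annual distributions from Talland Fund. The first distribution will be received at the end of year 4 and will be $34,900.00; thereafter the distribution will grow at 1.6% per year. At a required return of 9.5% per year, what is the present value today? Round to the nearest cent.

Value at end of year 3: C₁ / (r − g) = $34,900.00 / (0.095 − 0.016) = $441,772.1519
Discount to today: PV = $441,772.1519 / (1 + 0.095)^3 = $441,772.1519 / 1.312932 = $336,477.46

$336477.46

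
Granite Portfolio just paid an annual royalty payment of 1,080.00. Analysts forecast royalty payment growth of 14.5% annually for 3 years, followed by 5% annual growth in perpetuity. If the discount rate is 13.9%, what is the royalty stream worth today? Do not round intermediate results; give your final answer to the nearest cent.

16218.25

D_1 = 1236.60000
D_2 = 1415.90700
D_3 = 1621.21351
Terminal value at year 3: TV = D_3×(1+g_2)/(r−g_2) = 1702.27419/0.089 = 19126.67630
P_0 = D_1/(1+r)^1 + D_2/(1+r)^2 + D_3/(1+r)^3 + TV/(1+r)^3
    = 1085.68920 + 1091.40837 + 1097.15767 + 12943.99498 = 16218.25022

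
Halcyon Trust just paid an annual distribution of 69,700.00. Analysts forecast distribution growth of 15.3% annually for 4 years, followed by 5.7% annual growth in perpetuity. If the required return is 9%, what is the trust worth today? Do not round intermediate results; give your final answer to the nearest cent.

D_1 = 80364.10000
D_2 = 92659.80730
D_3 = 106836.75782
D_4 = 123182.78176
Terminal value at year 4: TV = D_4×(1+g_2)/(r−g_2) = 130204.20032/0.033 = 3945581.82798
P_0 = D_1/(1+r)^1 + D_2/(1+r)^2 + D_3/(1+r)^3 + D_4/(1+r)^4 + TV/(1+r)^4
    = 73728.53211 + 77989.90598 + 82497.57945 + 87265.78817 + 2795149.63926 = 3116631.44498

3116631.44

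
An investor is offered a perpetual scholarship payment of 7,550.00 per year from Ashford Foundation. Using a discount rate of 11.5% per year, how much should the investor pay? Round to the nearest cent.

65652.17

Level perpetuity: PV = C / r = 7,550.00 / 0.115 = 65,652.17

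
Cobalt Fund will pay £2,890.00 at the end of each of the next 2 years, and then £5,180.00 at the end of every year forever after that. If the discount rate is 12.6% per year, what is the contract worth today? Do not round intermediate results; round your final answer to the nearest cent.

£37271.19

PV of 2-year annuity: £2,890.00 × [1 − (1+0.126)^−2] / 0.126 = 4846.01018
Perpetuity value at year 2: £5,180.00 / 0.126 = 41111.11111
PV of perpetuity: 41111.11111 / (1+0.126)^2 = 32425.18283
Total PV = 4846.01018 + 32425.18283 = 37271.19301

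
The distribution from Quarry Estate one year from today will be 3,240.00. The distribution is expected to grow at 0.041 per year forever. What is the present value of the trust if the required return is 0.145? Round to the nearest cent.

Growing perpetuity: P = D₁ / (r − g) = 3,240.0000 / (0.145 − 0.041) = 31,153.85

31153.85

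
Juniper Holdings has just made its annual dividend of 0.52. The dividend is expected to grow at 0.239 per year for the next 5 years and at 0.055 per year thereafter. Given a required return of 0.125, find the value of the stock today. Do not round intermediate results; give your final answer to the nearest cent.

D_1 = 0.64428
D_2 = 0.79826
D_3 = 0.98905
D_4 = 1.22543
D_5 = 1.51831
Terminal value at year 5: TV = D_5×(1+g_2)/(r−g_2) = 1.60181/0.07 = 22.88307
P_0 = D_1/(1+r)^1 + D_2/(1+r)^2 + D_3/(1+r)^3 + D_4/(1+r)^4 + D_5/(1+r)^5 + TV/(1+r)^5
    = 0.57269 + 0.63073 + 0.69464 + 0.76503 + 0.84255 + 12.69848 = 16.20412

16.20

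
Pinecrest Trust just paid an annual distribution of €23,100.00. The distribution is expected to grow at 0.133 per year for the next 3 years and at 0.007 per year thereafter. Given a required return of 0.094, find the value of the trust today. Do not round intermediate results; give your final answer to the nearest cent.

€371361.83

D_1 = 26172.30000
D_2 = 29653.21590
D_3 = 33597.09361
Terminal value at year 3: TV = D_3×(1+g_2)/(r−g_2) = 33832.27327/0.087 = 388876.70425
P_0 = D_1/(1+r)^1 + D_2/(1+r)^2 + D_3/(1+r)^3 + TV/(1+r)^3
    = 23923.49177 + 24776.34020 + 25659.59182 + 297002.40183 = 371361.82562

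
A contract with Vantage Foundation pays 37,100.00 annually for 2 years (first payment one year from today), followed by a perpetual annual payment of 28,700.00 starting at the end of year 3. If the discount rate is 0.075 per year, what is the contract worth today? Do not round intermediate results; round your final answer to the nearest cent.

397749.41

PV of 2-year annuity: 37,100.00 × [1 − (1+0.075)^−2] / 0.075 = 66615.46782
Perpetuity value at year 2: 28,700.00 / 0.075 = 382666.66667
PV of perpetuity: 382666.66667 / (1+0.075)^2 = 331133.94628
Total PV = 66615.46782 + 331133.94628 = 397749.41410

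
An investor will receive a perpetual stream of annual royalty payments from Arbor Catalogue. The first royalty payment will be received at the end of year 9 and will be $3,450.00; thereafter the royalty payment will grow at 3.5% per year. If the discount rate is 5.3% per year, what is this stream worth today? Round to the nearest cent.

Value at end of year 8: C₁ / (r − g) = $3,450.00 / (0.053 − 0.035) = $191,666.6667
Discount to today: PV = $191,666.6667 / (1 + 0.053)^8 = $191,666.6667 / 1.511565 = $126,800.11

$126800.11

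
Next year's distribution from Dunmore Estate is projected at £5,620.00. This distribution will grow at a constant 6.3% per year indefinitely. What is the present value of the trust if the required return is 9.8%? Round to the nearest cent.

£160571.43

Growing perpetuity: P = D₁ / (r − g) = £5,620.0000 / (0.098 − 0.063) = £160,571.43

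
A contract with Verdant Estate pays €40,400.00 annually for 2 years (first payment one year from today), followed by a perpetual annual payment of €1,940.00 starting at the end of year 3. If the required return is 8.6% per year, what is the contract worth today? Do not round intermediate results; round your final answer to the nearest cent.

€90582.42

PV of 2-year annuity: €40,400.00 × [1 − (1+0.086)^−2] / 0.086 = 71455.55861
Perpetuity value at year 2: €1,940.00 / 0.086 = 22558.13953
PV of perpetuity: 22558.13953 / (1+0.086)^2 = 19126.85776
Total PV = 71455.55861 + 19126.85776 = 90582.41637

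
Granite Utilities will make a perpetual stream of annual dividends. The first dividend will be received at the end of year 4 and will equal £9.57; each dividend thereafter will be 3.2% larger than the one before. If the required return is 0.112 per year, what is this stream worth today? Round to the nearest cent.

£87.00

Value at end of year 3: C₁ / (r − g) = £9.57 / (0.112 − 0.032) = £119.6250
Discount to today: PV = £119.6250 / (1 + 0.112)^3 = £119.6250 / 1.375037 = £87.00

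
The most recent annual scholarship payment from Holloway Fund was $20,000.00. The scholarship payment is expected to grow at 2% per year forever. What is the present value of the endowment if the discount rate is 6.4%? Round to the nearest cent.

D₁ = D₀ × (1 + g) = $20,000.00 × 1.02 = $20,400.0000
Growing perpetuity: P = D₁ / (r − g) = $20,400.0000 / (0.064 − 0.02) = $463,636.36

$463636.36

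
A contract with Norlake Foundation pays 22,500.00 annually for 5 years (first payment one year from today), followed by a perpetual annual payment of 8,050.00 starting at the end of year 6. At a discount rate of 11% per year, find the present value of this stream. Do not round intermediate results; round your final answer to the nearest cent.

126587.53

PV of 5-year annuity: 22,500.00 × [1 − (1+0.11)^−5] / 0.11 = 83157.68290
Perpetuity value at year 5: 8,050.00 / 0.11 = 73181.81818
PV of perpetuity: 73181.81818 / (1+0.11)^5 = 43429.84719
Total PV = 83157.68290 + 43429.84719 = 126587.53009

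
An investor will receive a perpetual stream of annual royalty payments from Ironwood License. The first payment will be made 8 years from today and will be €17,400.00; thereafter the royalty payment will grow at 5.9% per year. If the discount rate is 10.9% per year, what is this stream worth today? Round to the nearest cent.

€168677.99

Value at end of year 7: C₁ / (r − g) = €17,400.00 / (0.109 − 0.059) = €348,000.0000
Discount to today: PV = €348,000.0000 / (1 + 0.109)^7 = €348,000.0000 / 2.063103 = €168,677.99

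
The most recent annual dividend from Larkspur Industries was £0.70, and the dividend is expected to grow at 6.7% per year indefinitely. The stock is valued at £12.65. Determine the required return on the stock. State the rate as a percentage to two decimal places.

D₁ = £0.70 × 1.067 = £0.7469
P = D₁/(r − g) ⇒ r = D₁/P + g = £0.7469/£12.65 + 0.067 = 0.059043 + 0.067 = 0.126043

12.60%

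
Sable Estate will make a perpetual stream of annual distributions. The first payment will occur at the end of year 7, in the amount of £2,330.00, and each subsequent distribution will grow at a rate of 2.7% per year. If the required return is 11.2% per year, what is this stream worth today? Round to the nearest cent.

£14498.01

Value at end of year 6: C₁ / (r − g) = £2,330.00 / (0.112 − 0.027) = £27,411.7647
Discount to today: PV = £27,411.7647 / (1 + 0.112)^6 = £27,411.7647 / 1.890727 = £14,498.01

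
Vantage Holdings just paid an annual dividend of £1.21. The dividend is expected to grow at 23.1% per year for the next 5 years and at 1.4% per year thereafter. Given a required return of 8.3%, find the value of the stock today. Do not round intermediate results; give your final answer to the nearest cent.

D_1 = 1.48951
D_2 = 1.83359
D_3 = 2.25715
D_4 = 2.77855
D_5 = 3.42039
Terminal value at year 5: TV = D_5×(1+g_2)/(r−g_2) = 3.46828/0.069 = 50.26486
P_0 = D_1/(1+r)^1 + D_2/(1+r)^2 + D_3/(1+r)^3 + D_4/(1+r)^4 + D_5/(1+r)^5 + TV/(1+r)^5
    = 1.37536 + 1.56331 + 1.77695 + 2.01978 + 2.29580 + 33.73822 = 42.76941

£42.77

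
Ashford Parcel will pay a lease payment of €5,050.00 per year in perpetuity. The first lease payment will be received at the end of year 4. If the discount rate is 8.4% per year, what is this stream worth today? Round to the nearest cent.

Value at end of year 3: C / r = €5,050.00 / 0.084 = €60,119.0476
Discount to today: PV = €60,119.0476 / (1 + 0.084)^3 = €60,119.0476 / 1.273761 = €47,198.07

€47198.07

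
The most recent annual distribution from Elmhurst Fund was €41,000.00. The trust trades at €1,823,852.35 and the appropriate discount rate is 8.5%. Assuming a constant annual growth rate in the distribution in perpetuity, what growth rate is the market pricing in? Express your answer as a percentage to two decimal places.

6.11%

P = D₀(1+g)/(r−g) ⇒ P(r−g) = D₀(1+g) ⇒ g(P+D₀) = P·r − D₀
g = (P·r − D₀)/(P + D₀) = (€1,823,852.35×0.085 − €41,000.00) / (€1,823,852.35 + €41,000.00) = 0.061146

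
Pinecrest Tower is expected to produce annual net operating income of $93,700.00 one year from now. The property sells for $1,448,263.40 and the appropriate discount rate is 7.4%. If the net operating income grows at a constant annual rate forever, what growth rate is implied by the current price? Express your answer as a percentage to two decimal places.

0.93%

P = D₁/(r−g) ⇒ g = r − D₁/P = 0.074 − $93,700.00/$1,448,263.40 = 0.009302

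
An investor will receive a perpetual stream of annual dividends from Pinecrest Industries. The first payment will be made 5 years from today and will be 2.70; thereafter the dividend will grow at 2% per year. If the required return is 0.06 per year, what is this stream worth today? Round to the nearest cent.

53.47

Value at end of year 4: C₁ / (r − g) = 2.70 / (0.06 − 0.02) = 67.5000
Discount to today: PV = 67.5000 / (1 + 0.06)^4 = 67.5000 / 1.262477 = 53.47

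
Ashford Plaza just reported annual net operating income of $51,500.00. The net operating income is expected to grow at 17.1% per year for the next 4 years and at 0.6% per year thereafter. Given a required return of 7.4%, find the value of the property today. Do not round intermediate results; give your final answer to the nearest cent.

D_1 = 60306.50000
D_2 = 70618.91150
D_3 = 82694.74537
D_4 = 96835.54682
Terminal value at year 4: TV = D_4×(1+g_2)/(r−g_2) = 97416.56011/0.068 = 1432596.47213
P_0 = D_1/(1+r)^1 + D_2/(1+r)^2 + D_3/(1+r)^3 + D_4/(1+r)^4 + TV/(1+r)^4
    = 56151.30354 + 61222.69687 + 66752.12108 + 72780.94393 + 1076729.84702 = 1333636.91245

$1333636.91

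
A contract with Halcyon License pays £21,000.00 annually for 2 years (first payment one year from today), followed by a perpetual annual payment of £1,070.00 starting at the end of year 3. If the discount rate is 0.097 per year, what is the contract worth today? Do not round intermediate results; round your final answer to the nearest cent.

£45759.94

PV of 2-year annuity: £21,000.00 × [1 − (1+0.097)^−2] / 0.097 = 36593.54384
Perpetuity value at year 2: £1,070.00 / 0.097 = 11030.92784
PV of perpetuity: 11030.92784 / (1+0.097)^2 = 9166.39965
Total PV = 36593.54384 + 9166.39965 = 45759.94349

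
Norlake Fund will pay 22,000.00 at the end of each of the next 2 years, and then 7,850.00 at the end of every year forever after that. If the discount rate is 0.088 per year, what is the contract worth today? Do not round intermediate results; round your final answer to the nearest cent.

PV of 2-year annuity: 22,000.00 × [1 − (1+0.088)^−2] / 0.088 = 38805.68772
Perpetuity value at year 2: 7,850.00 / 0.088 = 89204.54545
PV of perpetuity: 89204.54545 / (1+0.088)^2 = 75357.97052
Total PV = 38805.68772 + 75357.97052 = 114163.65824

114163.66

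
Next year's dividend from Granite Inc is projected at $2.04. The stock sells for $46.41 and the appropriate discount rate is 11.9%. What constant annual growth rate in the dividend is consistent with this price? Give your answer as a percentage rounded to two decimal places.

P = D₁/(r−g) ⇒ g = r − D₁/P = 0.119 − $2.04/$46.41 = 0.075044

7.50%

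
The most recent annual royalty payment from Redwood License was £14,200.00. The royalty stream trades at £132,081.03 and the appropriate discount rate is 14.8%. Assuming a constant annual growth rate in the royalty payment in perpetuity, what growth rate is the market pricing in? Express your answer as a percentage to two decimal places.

3.66%

P = D₀(1+g)/(r−g) ⇒ P(r−g) = D₀(1+g) ⇒ g(P+D₀) = P·r − D₀
g = (P·r − D₀)/(P + D₀) = (£132,081.03×0.148 − £14,200.00) / (£132,081.03 + £14,200.00) = 0.036560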